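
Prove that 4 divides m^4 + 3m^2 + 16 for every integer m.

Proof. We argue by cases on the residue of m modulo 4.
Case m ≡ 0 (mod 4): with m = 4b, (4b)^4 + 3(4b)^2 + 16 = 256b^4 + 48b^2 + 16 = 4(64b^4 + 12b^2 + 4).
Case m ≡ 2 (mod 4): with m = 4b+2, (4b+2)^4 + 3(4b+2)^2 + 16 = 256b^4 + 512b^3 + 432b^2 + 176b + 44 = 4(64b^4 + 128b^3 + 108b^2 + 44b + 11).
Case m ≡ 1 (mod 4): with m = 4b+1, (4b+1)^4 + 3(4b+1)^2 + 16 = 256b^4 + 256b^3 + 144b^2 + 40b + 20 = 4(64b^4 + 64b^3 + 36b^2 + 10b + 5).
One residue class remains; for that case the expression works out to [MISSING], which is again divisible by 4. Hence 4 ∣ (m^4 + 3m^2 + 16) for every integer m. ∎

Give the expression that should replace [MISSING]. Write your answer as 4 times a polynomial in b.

Only m ≡ 3 (mod 4) is unaccounted for. Put m = 4b+3:
(4b+3)^4 + 3(4b+3)^2 + 16 expands to 256b^4 + 768b^3 + 912b^2 + 504b + 124,
and factoring out 4 leaves 4(64b^4 + 192b^3 + 228b^2 + 126b + 31).

4(64b^4 + 192b^3 + 228b^2 + 126b + 31)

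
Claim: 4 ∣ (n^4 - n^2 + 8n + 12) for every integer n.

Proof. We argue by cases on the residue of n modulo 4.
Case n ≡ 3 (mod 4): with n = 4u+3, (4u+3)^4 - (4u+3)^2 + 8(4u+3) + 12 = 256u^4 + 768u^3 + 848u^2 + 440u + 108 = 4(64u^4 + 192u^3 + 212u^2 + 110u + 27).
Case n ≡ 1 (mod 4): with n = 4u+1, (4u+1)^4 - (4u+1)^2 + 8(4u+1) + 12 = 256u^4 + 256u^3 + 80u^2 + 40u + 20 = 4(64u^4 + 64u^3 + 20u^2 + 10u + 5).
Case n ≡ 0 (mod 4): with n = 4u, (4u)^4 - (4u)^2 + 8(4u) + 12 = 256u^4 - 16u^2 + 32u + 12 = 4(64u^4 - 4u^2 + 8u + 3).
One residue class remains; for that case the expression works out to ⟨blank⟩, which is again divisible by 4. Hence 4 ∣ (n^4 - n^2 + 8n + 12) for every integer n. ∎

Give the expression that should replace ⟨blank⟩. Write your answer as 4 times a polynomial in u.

4(64u^4 + 128u^3 + 92u^2 + 36u + 10)

Only n ≡ 2 (mod 4) is unaccounted for. Put n = 4u+2:
(4u+2)^4 - (4u+2)^2 + 8(4u+2) + 12 expands to 256u^4 + 512u^3 + 368u^2 + 144u + 40,
and factoring out 4 leaves 4(64u^4 + 128u^3 + 92u^2 + 36u + 10).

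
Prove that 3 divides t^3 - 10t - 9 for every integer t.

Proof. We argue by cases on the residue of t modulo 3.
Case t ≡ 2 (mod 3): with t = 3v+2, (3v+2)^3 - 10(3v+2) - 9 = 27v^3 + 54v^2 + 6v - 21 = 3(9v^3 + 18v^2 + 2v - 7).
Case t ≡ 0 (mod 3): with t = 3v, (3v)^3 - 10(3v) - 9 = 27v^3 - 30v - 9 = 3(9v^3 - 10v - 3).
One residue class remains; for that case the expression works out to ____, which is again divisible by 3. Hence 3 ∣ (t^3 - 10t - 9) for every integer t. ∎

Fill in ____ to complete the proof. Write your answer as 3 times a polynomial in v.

3(9v^3 + 9v^2 - 7v - 6)

Only t ≡ 1 (mod 3) is unaccounted for. Put t = 3v+1:
(3v+1)^3 - 10(3v+1) - 9 expands to 27v^3 + 27v^2 - 21v - 18,
and factoring out 3 leaves 3(9v^3 + 9v^2 - 7v - 6).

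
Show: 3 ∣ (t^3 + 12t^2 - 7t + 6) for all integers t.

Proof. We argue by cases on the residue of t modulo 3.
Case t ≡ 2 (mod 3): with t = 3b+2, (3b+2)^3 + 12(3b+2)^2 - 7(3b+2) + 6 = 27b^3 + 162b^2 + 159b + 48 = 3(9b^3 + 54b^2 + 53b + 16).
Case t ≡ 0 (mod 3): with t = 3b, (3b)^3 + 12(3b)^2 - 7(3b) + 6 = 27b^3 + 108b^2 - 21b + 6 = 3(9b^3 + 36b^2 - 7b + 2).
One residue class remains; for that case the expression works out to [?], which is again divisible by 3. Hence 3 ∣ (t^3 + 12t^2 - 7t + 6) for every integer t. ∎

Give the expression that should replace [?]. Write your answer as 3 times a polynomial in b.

3(9b^3 + 45b^2 + 20b + 4)

The residues treated are {2, 0}, so the missing case is t ≡ 1 (mod 3); write t = 3b+1.
Then (3b+1)^3 + 12(3b+1)^2 - 7(3b+1) + 6 = 27b^3 + 135b^2 + 60b + 12 = 3(9b^3 + 45b^2 + 20b + 4).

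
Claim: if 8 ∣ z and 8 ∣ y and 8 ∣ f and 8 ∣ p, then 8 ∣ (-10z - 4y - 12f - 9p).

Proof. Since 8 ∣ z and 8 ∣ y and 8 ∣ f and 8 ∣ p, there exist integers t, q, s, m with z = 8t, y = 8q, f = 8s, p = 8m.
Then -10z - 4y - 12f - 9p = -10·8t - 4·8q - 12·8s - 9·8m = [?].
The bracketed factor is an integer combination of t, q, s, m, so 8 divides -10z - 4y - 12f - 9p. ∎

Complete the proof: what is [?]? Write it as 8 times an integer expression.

Each term has a factor of 8: -10·8t - 4·8q - 12·8s - 9·8m = 8·(-9m - 4q - 12s - 10t).
Since -9m - 4q - 12s - 10t is an integer, 8 ∣ (-10z - 4y - 12f - 9p).

8(-9m - 4q - 12s - 10t)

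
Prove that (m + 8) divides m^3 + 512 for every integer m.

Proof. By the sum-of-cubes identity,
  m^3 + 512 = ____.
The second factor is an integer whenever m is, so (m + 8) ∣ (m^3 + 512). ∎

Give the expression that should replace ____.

(m + 8)(m^2 - 8m + 64)

Polynomial division of m^3 + 512 by m + 8 leaves remainder 0 and quotient m^2 - 8m + 64.
Hence m^3 + 512 = (m + 8)(m^2 - 8m + 64).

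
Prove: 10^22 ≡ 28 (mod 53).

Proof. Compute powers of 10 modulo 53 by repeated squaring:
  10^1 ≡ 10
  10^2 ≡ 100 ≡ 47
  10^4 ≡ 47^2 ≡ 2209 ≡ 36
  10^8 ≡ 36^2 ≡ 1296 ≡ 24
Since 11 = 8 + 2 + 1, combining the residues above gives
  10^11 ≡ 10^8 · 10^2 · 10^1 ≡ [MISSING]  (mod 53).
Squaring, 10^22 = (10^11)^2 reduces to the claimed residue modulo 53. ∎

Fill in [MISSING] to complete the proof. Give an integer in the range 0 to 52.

44

Multiply the listed residues: 24 · 47 · 10 = 1128 → 11280.
Reducing modulo 53: 11280 = 212·53 + 44, so 10^11 ≡ 44.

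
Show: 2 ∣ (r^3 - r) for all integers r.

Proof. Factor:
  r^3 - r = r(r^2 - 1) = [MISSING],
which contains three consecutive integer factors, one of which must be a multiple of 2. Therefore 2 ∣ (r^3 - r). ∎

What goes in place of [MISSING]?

(r - 1)r(r + 1)

r(r^2 - 1) = r(r - 1)(r + 1) = (r - 1)r(r + 1).
These three factors are consecutive integers, so their product is divisible by 2.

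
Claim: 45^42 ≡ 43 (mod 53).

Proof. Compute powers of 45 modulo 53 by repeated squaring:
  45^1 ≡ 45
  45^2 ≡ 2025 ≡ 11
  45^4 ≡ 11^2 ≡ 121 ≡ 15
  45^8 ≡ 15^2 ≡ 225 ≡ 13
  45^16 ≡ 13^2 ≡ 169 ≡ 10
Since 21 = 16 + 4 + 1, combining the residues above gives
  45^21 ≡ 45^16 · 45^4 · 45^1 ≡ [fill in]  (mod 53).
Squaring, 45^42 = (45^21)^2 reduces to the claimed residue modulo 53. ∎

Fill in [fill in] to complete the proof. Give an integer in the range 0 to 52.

Multiply the listed residues: 10 · 15 · 45 = 150 → 6750.
Reducing modulo 53: 6750 = 127·53 + 19, so 45^21 ≡ 19.

19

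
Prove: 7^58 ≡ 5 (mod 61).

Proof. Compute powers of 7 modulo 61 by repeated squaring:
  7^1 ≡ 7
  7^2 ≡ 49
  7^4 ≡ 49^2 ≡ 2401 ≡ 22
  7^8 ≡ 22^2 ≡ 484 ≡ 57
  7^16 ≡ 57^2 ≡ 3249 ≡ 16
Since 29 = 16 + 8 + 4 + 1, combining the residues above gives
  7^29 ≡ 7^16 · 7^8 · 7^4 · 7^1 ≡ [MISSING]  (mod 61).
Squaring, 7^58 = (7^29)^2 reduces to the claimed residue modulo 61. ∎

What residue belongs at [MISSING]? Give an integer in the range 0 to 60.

26

Multiply the listed residues: 16 · 57 · 22 · 7 = 912 → 20064 → 140448.
Reducing modulo 61: 140448 = 2302·61 + 26, so 7^29 ≡ 26.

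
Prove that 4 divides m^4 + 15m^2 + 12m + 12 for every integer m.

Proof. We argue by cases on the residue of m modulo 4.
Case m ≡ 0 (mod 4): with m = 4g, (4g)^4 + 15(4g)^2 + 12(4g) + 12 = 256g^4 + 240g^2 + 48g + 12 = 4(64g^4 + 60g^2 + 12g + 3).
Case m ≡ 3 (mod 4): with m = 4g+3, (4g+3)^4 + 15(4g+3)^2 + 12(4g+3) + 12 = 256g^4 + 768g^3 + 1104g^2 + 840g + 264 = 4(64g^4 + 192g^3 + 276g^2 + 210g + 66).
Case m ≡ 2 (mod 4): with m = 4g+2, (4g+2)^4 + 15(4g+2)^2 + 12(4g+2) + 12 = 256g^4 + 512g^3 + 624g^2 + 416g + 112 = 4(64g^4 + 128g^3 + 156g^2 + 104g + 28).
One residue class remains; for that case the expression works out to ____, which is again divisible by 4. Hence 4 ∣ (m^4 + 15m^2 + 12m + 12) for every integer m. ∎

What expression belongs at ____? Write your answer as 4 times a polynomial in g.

4(64g^4 + 64g^3 + 84g^2 + 46g + 10)

The residues treated are {0, 3, 2}, so the missing case is m ≡ 1 (mod 4); write m = 4g+1.
Then (4g+1)^4 + 15(4g+1)^2 + 12(4g+1) + 12 = 256g^4 + 256g^3 + 336g^2 + 184g + 40 = 4(64g^4 + 64g^3 + 84g^2 + 46g + 10).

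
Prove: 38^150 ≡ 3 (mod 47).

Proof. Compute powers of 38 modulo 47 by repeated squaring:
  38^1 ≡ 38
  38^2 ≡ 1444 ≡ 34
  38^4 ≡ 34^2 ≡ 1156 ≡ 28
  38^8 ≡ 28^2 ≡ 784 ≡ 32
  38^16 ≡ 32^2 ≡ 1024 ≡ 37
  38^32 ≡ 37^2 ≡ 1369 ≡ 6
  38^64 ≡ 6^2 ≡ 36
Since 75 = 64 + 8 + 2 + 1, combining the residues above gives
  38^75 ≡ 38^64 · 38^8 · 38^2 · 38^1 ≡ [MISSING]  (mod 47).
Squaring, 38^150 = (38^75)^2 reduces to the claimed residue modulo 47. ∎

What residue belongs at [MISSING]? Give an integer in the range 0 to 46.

38^64 · 38^8 · 38^2 · 38^1 ≡ 36 · 32 · 34 · 38 = 1488384.
1488384 mod 47 = 35, so 38^75 ≡ 35 (mod 47).

35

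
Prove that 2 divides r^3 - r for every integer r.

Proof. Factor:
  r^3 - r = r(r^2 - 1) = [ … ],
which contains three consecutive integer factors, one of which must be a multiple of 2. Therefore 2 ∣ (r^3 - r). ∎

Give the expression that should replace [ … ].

(r - 1)r(r + 1)

r(r^2 - 1) = r(r - 1)(r + 1) = (r - 1)r(r + 1).
These three factors are consecutive integers, so their product is divisible by 2.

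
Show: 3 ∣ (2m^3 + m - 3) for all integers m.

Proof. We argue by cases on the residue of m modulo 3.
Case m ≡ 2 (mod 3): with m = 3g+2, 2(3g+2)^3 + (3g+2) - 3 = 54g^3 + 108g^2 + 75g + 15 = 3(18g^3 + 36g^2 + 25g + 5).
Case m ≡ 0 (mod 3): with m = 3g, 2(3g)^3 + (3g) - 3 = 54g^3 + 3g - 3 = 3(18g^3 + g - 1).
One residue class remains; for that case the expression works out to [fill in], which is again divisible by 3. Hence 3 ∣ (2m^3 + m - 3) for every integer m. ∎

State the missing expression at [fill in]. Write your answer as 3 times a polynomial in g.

3(18g^3 + 18g^2 + 7g)

The residues treated are {2, 0}, so the missing case is m ≡ 1 (mod 3); write m = 3g+1.
Then 2(3g+1)^3 + (3g+1) - 3 = 54g^3 + 54g^2 + 21g = 3(18g^3 + 18g^2 + 7g).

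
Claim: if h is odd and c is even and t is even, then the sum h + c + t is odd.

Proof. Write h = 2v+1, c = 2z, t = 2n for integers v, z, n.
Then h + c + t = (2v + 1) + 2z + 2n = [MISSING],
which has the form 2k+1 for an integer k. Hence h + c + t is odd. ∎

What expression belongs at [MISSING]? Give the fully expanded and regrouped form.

Expanding: (2v + 1) + 2z + 2n = 2n + 2v + 2z + 1.
Every term except the constant is even, so this is 2(n + v + z) + 1,
and n + v + z ∈ ℤ gives the required form.

2(n + v + z) + 1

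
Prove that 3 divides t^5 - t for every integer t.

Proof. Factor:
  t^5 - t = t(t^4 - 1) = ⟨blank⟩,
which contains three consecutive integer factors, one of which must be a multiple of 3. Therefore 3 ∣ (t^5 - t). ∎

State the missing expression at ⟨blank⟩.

t^4 - 1 = (t^2 - 1)(t^2 + 1), and t^2 - 1 = (t-1)(t+1).
So t(t^4 - 1) = (t - 1)t(t + 1)(t^2 + 1).

(t - 1)t(t + 1)(t^2 + 1)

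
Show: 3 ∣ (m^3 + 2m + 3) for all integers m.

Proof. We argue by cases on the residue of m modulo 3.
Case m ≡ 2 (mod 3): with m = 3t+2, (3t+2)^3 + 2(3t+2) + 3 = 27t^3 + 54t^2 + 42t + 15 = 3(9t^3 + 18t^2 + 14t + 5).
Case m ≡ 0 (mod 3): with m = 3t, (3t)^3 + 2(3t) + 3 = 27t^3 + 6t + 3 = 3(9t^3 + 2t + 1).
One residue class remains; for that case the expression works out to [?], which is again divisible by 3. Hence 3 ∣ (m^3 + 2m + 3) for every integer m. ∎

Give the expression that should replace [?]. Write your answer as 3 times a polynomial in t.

The residues treated are {2, 0}, so the missing case is m ≡ 1 (mod 3); write m = 3t+1.
Then (3t+1)^3 + 2(3t+1) + 3 = 27t^3 + 27t^2 + 15t + 6 = 3(9t^3 + 9t^2 + 5t + 2).

3(9t^3 + 9t^2 + 5t + 2)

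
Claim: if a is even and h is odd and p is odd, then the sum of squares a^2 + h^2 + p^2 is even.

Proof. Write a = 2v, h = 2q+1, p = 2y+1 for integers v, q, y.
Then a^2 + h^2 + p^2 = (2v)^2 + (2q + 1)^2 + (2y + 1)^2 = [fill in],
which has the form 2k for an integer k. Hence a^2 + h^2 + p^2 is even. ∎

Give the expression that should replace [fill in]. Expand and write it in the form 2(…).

(2v)^2 + (2q + 1)^2 + (2y + 1)^2 = 4q^2 + 4q + 4v^2 + 4y^2 + 4y + 2
= 2(2q^2 + 2q + 2v^2 + 2y^2 + 2y + 1).
Since 2q^2 + 2q + 2v^2 + 2y^2 + 2y + 1 is an integer, the sum of squares is of the form 2k for an integer k.

2(2q^2 + 2q + 2v^2 + 2y^2 + 2y + 1)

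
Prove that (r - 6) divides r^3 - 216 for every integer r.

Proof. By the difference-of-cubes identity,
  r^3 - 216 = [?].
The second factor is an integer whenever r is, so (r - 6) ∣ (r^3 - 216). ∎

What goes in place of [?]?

(r - 6)(r^2 + 6r + 36)

a^3 - b^3 = (a - b)(a^2 + ab + b^2). With a = r, b = 6:
r^3 - 216 = (r - 6)(r^2 + 6r + 36).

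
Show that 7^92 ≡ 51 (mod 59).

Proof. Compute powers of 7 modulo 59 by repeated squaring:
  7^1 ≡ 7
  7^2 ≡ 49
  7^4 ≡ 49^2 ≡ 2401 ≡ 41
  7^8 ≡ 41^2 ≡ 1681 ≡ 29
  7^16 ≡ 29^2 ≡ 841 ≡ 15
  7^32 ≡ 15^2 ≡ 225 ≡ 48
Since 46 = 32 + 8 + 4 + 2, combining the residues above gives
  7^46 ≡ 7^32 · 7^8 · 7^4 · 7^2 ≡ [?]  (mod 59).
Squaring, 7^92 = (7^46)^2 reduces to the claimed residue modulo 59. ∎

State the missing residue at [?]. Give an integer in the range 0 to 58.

46

7^32 · 7^8 · 7^4 · 7^2 ≡ 48 · 29 · 41 · 49 = 2796528.
2796528 mod 59 = 46, so 7^46 ≡ 46 (mod 59).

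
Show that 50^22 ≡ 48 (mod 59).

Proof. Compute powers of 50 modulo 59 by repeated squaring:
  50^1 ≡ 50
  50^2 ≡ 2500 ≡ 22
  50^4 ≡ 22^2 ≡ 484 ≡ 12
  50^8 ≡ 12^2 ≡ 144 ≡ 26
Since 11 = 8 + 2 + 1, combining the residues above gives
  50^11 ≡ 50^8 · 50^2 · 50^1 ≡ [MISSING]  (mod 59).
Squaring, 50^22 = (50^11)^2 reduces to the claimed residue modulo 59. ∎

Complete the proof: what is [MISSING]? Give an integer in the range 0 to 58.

44

Multiply the listed residues: 26 · 22 · 50 = 572 → 28600.
Reducing modulo 59: 28600 = 484·59 + 44, so 50^11 ≡ 44.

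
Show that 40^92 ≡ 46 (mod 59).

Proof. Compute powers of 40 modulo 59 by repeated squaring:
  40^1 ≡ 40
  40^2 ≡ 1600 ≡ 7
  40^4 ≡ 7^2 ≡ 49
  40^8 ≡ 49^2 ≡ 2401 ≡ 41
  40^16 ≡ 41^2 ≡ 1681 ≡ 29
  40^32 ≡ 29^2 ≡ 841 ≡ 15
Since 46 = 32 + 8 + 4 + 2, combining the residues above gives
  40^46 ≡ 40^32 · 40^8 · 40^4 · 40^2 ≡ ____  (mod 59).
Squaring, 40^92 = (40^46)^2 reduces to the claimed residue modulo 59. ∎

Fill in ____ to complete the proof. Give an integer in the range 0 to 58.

40^32 · 40^8 · 40^4 · 40^2 ≡ 15 · 41 · 49 · 7 = 210945.
210945 mod 59 = 20, so 40^46 ≡ 20 (mod 59).

20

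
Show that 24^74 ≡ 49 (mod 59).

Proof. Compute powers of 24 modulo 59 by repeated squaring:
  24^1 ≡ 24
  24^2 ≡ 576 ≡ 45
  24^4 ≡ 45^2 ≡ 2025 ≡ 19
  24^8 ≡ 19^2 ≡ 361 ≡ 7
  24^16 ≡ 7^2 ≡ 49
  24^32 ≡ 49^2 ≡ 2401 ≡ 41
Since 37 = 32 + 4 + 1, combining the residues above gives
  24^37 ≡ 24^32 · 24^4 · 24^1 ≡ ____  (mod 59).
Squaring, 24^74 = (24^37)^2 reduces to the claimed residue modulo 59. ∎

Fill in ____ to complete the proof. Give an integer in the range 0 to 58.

Multiply the listed residues: 41 · 19 · 24 = 779 → 18696.
Reducing modulo 59: 18696 = 316·59 + 52, so 24^37 ≡ 52.

52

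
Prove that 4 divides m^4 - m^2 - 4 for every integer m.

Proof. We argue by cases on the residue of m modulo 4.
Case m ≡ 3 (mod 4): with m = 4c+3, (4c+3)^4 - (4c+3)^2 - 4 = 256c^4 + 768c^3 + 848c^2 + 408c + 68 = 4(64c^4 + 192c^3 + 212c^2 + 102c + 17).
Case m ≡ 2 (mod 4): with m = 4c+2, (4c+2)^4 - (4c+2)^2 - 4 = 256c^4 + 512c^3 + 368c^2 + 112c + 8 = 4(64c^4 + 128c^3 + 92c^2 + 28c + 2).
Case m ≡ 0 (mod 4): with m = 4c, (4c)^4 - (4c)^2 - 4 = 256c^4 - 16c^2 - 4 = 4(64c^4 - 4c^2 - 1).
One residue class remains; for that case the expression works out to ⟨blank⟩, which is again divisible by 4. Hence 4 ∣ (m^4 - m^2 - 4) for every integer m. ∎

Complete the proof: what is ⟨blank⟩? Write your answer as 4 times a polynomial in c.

4(64c^4 + 64c^3 + 20c^2 + 2c - 1)

The residues treated are {3, 2, 0}, so the missing case is m ≡ 1 (mod 4); write m = 4c+1.
Then (4c+1)^4 - (4c+1)^2 - 4 = 256c^4 + 256c^3 + 80c^2 + 8c - 4 = 4(64c^4 + 64c^3 + 20c^2 + 2c - 1).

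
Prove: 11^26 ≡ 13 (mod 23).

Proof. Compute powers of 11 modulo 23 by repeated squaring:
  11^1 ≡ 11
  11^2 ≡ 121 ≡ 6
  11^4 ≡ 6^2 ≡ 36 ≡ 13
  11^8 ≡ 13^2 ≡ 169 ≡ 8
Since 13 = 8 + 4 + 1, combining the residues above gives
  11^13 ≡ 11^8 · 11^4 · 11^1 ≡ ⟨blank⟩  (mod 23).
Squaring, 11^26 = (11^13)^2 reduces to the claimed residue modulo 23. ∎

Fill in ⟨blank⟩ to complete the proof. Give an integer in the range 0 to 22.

11^8 · 11^4 · 11^1 ≡ 8 · 13 · 11 = 1144.
1144 mod 23 = 17, so 11^13 ≡ 17 (mod 23).

17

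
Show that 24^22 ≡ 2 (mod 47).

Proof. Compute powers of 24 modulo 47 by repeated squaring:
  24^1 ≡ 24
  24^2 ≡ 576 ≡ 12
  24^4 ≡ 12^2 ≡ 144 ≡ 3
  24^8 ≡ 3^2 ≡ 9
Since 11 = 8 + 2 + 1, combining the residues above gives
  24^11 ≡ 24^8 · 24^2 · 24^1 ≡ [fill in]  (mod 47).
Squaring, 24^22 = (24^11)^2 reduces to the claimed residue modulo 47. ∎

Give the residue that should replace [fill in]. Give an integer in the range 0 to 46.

24^8 · 24^2 · 24^1 ≡ 9 · 12 · 24 = 2592.
2592 mod 47 = 7, so 24^11 ≡ 7 (mod 47).

7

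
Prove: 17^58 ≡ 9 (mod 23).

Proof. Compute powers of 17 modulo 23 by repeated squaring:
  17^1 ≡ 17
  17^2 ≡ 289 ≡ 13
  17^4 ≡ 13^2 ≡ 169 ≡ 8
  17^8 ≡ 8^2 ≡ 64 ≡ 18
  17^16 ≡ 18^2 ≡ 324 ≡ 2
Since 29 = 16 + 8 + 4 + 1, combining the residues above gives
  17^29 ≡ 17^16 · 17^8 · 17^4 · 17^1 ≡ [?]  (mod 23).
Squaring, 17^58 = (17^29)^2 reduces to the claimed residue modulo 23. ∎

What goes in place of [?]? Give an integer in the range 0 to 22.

17^16 · 17^8 · 17^4 · 17^1 ≡ 2 · 18 · 8 · 17 = 4896.
4896 mod 23 = 20, so 17^29 ≡ 20 (mod 23).

20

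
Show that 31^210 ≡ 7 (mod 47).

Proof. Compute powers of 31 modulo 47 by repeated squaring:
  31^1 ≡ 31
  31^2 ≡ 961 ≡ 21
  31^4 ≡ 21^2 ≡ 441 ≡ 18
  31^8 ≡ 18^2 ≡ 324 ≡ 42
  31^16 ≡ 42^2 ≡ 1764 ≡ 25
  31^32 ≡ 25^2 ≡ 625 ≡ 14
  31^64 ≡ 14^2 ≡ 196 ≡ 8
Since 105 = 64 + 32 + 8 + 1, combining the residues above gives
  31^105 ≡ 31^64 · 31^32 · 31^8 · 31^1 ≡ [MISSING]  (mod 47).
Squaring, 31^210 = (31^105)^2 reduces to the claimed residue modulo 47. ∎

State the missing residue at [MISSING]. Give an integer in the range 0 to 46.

31^64 · 31^32 · 31^8 · 31^1 ≡ 8 · 14 · 42 · 31 = 145824.
145824 mod 47 = 30, so 31^105 ≡ 30 (mod 47).

30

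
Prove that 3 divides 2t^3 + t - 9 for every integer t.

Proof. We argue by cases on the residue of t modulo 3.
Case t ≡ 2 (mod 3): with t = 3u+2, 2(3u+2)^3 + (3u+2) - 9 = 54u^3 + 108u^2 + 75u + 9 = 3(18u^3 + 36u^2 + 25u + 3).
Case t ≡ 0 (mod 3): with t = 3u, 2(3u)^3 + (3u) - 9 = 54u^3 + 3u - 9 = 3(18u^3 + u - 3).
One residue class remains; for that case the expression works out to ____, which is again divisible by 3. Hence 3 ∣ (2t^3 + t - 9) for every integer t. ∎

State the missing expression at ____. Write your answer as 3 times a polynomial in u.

Only t ≡ 1 (mod 3) is unaccounted for. Put t = 3u+1:
2(3u+1)^3 + (3u+1) - 9 expands to 54u^3 + 54u^2 + 21u - 6,
and factoring out 3 leaves 3(18u^3 + 18u^2 + 7u - 2).

3(18u^3 + 18u^2 + 7u - 2)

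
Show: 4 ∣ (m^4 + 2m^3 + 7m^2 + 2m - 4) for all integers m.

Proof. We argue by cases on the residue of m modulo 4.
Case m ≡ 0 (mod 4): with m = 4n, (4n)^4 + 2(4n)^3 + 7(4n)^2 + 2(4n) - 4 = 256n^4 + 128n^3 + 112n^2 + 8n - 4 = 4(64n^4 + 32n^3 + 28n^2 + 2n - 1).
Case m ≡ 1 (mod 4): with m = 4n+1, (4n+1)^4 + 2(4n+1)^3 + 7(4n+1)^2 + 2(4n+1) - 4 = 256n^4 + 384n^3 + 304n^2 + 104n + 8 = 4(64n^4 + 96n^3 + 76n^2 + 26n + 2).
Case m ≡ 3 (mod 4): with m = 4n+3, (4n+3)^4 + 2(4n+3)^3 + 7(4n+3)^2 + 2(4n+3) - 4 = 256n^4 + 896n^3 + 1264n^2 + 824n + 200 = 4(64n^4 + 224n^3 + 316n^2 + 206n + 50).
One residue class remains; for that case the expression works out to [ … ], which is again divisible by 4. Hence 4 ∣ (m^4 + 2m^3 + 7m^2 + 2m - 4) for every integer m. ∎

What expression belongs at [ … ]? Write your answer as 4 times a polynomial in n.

4(64n^4 + 160n^3 + 172n^2 + 86n + 15)

Only m ≡ 2 (mod 4) is unaccounted for. Put m = 4n+2:
(4n+2)^4 + 2(4n+2)^3 + 7(4n+2)^2 + 2(4n+2) - 4 expands to 256n^4 + 640n^3 + 688n^2 + 344n + 60,
and factoring out 4 leaves 4(64n^4 + 160n^3 + 172n^2 + 86n + 15).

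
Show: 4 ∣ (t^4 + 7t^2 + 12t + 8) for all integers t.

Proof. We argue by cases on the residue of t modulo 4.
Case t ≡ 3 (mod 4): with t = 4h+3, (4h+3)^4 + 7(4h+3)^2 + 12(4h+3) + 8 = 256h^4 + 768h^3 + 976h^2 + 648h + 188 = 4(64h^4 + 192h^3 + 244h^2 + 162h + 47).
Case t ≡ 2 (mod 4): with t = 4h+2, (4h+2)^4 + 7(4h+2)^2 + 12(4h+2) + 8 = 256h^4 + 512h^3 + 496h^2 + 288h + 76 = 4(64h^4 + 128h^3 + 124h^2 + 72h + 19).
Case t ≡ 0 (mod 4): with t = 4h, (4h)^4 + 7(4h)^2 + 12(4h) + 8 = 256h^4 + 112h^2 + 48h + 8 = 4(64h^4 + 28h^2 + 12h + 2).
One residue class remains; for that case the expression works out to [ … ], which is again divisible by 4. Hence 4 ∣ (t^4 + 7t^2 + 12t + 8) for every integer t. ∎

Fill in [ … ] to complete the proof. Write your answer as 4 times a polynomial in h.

4(64h^4 + 64h^3 + 52h^2 + 30h + 7)

The residues treated are {3, 2, 0}, so the missing case is t ≡ 1 (mod 4); write t = 4h+1.
Then (4h+1)^4 + 7(4h+1)^2 + 12(4h+1) + 8 = 256h^4 + 256h^3 + 208h^2 + 120h + 28 = 4(64h^4 + 64h^3 + 52h^2 + 30h + 7).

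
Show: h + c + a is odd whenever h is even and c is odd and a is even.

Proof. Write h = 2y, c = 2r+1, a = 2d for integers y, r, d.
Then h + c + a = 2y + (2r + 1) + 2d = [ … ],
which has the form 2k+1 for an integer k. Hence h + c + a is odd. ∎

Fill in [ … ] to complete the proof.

2y + (2r + 1) + 2d = 2d + 2r + 2y + 1
= 2(d + r + y) + 1.
Since d + r + y is an integer, the sum is of the form 2k+1 for an integer k.

2(d + r + y) + 1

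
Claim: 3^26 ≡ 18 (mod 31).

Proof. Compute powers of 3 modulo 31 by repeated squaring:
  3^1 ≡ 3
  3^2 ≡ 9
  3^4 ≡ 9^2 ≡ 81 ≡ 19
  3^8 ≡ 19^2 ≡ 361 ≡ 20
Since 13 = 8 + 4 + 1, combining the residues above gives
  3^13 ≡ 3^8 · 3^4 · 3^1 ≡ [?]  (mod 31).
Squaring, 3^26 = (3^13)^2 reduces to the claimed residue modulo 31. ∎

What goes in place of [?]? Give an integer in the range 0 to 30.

3^8 · 3^4 · 3^1 ≡ 20 · 19 · 3 = 1140.
1140 mod 31 = 24, so 3^13 ≡ 24 (mod 31).

24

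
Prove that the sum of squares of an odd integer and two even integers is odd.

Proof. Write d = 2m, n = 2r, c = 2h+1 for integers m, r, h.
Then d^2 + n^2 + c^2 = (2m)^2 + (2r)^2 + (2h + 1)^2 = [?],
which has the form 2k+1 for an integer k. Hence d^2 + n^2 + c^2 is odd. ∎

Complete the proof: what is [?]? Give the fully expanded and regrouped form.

Expanding: (2m)^2 + (2r)^2 + (2h + 1)^2 = 4h^2 + 4h + 4m^2 + 4r^2 + 1.
Every term except the constant is even, so this is 2(2h^2 + 2h + 2m^2 + 2r^2) + 1,
and 2h^2 + 2h + 2m^2 + 2r^2 ∈ ℤ gives the required form.

2(2h^2 + 2h + 2m^2 + 2r^2) + 1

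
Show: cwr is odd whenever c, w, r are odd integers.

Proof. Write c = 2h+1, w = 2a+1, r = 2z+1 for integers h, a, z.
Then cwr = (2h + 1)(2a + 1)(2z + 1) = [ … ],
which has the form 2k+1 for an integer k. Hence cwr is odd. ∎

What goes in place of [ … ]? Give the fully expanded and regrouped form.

2(4ahz + 2ah + 2az + a + 2hz + h + z) + 1

(2h + 1)(2a + 1)(2z + 1) = 8ahz + 4ah + 4az + 2a + 4hz + 2h + 2z + 1
= 2(4ahz + 2ah + 2az + a + 2hz + h + z) + 1.
Since 4ahz + 2ah + 2az + a + 2hz + h + z is an integer, the product is of the form 2k+1 for an integer k.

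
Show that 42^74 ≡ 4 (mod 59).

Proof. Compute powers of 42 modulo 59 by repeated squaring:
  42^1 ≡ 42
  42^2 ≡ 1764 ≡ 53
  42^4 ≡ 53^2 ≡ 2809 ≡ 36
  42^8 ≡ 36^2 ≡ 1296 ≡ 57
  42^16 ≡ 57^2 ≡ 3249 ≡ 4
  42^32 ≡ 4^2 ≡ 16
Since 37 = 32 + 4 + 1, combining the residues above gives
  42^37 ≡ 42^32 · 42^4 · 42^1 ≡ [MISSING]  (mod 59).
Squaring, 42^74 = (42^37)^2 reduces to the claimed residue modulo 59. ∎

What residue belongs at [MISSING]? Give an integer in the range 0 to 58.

2

Multiply the listed residues: 16 · 36 · 42 = 576 → 24192.
Reducing modulo 59: 24192 = 410·59 + 2, so 42^37 ≡ 2.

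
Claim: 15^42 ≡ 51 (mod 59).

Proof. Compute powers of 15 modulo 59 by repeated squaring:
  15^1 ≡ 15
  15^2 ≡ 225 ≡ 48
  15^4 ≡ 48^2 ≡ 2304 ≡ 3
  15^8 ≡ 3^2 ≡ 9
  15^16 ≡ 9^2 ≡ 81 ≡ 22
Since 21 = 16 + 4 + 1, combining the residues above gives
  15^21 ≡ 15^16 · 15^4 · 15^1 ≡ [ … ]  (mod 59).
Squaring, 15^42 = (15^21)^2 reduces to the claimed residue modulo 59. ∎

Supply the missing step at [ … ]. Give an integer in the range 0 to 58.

Multiply the listed residues: 22 · 3 · 15 = 66 → 990.
Reducing modulo 59: 990 = 16·59 + 46, so 15^21 ≡ 46.

46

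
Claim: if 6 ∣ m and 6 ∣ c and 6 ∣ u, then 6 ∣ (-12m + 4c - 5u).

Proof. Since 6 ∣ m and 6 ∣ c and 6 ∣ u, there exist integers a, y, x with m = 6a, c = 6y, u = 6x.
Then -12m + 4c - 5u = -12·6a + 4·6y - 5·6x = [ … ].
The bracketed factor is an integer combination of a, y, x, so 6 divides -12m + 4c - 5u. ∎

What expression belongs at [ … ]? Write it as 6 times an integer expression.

Pull the common 6 out of every term: -12·6a + 4·6y - 5·6x = 6(-12a - 5x + 4y).
-12a - 5x + 4y is an integer, which exhibits the divisibility.

6(-12a - 5x + 4y)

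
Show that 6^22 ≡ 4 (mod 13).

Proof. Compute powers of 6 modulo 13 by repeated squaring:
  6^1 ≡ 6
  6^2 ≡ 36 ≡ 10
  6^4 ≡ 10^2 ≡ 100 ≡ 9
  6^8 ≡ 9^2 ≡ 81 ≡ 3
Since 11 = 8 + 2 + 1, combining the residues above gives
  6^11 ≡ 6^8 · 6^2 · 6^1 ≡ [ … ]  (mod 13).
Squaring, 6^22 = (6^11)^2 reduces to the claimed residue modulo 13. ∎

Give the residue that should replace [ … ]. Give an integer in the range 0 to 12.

6^8 · 6^2 · 6^1 ≡ 3 · 10 · 6 = 180.
180 mod 13 = 11, so 6^11 ≡ 11 (mod 13).

11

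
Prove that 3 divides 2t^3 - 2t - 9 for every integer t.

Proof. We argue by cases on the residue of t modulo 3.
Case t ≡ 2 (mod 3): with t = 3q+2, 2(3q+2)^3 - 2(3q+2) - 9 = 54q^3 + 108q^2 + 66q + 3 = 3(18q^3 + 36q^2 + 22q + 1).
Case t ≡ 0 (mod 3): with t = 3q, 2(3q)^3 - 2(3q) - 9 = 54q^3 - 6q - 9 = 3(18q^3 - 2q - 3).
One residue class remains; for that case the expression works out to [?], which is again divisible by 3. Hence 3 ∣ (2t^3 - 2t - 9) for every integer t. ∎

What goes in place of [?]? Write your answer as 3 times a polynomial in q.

3(18q^3 + 18q^2 + 4q - 3)

Only t ≡ 1 (mod 3) is unaccounted for. Put t = 3q+1:
2(3q+1)^3 - 2(3q+1) - 9 expands to 54q^3 + 54q^2 + 12q - 9,
and factoring out 3 leaves 3(18q^3 + 18q^2 + 4q - 3).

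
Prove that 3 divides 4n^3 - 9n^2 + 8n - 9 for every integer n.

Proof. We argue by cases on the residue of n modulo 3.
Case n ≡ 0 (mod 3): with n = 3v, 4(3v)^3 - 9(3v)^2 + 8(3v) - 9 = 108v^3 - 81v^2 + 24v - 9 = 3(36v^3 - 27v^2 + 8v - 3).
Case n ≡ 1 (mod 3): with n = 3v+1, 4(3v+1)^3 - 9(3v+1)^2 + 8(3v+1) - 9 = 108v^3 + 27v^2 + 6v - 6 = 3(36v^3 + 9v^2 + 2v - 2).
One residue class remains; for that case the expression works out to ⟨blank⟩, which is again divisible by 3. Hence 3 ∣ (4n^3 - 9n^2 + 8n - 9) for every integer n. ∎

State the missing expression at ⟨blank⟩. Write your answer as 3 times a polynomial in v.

3(36v^3 + 45v^2 + 20v + 1)

The residues treated are {0, 1}, so the missing case is n ≡ 2 (mod 3); write n = 3v+2.
Then 4(3v+2)^3 - 9(3v+2)^2 + 8(3v+2) - 9 = 108v^3 + 135v^2 + 60v + 3 = 3(36v^3 + 45v^2 + 20v + 1).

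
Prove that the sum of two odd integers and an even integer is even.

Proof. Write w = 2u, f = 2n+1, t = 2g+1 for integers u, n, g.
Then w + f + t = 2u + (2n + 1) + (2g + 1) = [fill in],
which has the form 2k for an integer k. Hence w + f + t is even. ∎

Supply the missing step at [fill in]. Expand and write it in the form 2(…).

2u + (2n + 1) + (2g + 1) = 2g + 2n + 2u + 2
= 2(g + n + u + 1).
Since g + n + u + 1 is an integer, the sum is of the form 2k for an integer k.

2(g + n + u + 1)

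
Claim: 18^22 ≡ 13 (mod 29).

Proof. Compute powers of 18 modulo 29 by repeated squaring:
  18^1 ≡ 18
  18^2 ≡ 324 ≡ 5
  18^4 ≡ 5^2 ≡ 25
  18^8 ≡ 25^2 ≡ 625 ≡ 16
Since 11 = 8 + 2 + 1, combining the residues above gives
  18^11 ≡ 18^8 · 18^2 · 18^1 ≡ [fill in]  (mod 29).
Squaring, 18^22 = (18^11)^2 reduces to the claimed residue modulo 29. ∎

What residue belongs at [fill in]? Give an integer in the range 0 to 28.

19

18^8 · 18^2 · 18^1 ≡ 16 · 5 · 18 = 1440.
1440 mod 29 = 19, so 18^11 ≡ 19 (mod 29).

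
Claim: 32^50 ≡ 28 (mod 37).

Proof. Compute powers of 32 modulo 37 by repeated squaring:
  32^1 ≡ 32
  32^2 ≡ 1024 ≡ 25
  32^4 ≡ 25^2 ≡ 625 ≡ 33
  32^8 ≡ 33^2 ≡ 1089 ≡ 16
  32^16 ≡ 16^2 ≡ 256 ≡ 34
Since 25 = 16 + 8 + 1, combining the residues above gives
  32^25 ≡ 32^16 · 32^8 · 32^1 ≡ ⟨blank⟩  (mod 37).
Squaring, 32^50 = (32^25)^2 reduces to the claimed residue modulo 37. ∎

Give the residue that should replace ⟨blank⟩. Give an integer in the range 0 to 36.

18

32^16 · 32^8 · 32^1 ≡ 34 · 16 · 32 = 17408.
17408 mod 37 = 18, so 32^25 ≡ 18 (mod 37).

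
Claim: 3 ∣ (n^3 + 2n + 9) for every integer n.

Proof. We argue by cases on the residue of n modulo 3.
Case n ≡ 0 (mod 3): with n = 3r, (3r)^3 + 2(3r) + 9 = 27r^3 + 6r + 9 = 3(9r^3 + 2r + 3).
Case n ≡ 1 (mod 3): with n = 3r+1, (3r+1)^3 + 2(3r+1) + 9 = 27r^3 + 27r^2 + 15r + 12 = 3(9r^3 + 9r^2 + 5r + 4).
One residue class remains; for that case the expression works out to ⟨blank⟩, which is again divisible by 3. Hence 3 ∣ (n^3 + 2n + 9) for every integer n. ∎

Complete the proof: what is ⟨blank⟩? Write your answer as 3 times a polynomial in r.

3(9r^3 + 18r^2 + 14r + 7)

The residues treated are {0, 1}, so the missing case is n ≡ 2 (mod 3); write n = 3r+2.
Then (3r+2)^3 + 2(3r+2) + 9 = 27r^3 + 54r^2 + 42r + 21 = 3(9r^3 + 18r^2 + 14r + 7).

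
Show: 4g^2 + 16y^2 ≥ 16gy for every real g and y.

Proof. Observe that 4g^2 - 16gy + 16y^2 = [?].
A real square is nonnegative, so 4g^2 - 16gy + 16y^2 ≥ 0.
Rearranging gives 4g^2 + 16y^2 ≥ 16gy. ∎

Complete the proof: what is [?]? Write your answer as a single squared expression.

(2g - 4y)^2

The leading and trailing coefficients are 2^2 and 4^2, and 16 = 2·2·4, so the trinomial is (2g - 4y)^2.
Hence 4g^2 - 16gy + 16y^2 ≥ 0.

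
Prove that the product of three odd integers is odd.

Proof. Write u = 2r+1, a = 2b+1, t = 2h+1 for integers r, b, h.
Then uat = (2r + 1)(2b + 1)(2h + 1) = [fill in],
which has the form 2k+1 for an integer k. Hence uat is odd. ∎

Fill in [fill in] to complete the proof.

Expanding: (2r + 1)(2b + 1)(2h + 1) = 8bhr + 4bh + 4br + 2b + 4hr + 2h + 2r + 1.
Every term except the constant is even, so this is 2(4bhr + 2bh + 2br + b + 2hr + h + r) + 1,
and 4bhr + 2bh + 2br + b + 2hr + h + r ∈ ℤ gives the required form.

2(4bhr + 2bh + 2br + b + 2hr + h + r) + 1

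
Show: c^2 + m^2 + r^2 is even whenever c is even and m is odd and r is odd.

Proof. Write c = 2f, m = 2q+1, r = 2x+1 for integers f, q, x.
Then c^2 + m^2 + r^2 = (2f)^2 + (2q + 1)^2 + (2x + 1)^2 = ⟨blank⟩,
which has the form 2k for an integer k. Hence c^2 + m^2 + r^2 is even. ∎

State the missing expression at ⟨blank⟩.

2(2f^2 + 2q^2 + 2q + 2x^2 + 2x + 1)

(2f)^2 + (2q + 1)^2 + (2x + 1)^2 = 4f^2 + 4q^2 + 4q + 4x^2 + 4x + 2
= 2(2f^2 + 2q^2 + 2q + 2x^2 + 2x + 1).
Since 2f^2 + 2q^2 + 2q + 2x^2 + 2x + 1 is an integer, the sum of squares is of the form 2k for an integer k.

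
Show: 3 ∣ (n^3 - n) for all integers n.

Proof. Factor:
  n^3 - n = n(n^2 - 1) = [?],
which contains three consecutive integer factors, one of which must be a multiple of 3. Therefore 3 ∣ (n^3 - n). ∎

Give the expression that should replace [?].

(n - 1)n(n + 1)

n(n^2 - 1) = n(n - 1)(n + 1) = (n - 1)n(n + 1).
These three factors are consecutive integers, so their product is divisible by 3.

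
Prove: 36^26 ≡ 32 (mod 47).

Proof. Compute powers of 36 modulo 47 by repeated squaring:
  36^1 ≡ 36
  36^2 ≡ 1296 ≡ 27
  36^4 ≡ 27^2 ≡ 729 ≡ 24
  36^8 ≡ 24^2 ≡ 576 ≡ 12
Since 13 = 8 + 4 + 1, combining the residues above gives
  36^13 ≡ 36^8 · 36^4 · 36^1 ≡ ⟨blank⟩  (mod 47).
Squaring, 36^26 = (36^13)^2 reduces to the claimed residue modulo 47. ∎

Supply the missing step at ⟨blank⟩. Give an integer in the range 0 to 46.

Multiply the listed residues: 12 · 24 · 36 = 288 → 10368.
Reducing modulo 47: 10368 = 220·47 + 28, so 36^13 ≡ 28.

28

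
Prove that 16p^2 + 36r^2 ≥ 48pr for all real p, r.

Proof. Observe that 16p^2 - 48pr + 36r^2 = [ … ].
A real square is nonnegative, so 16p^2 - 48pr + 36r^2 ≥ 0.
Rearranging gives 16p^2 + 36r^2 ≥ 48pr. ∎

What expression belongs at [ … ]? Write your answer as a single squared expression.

(4p - 6r)^2

16p^2 - 48pr + 36r^2 is a perfect-square trinomial: the outer terms are (4p)^2 and (6r)^2, and the cross term is -2·4p·6r.
So 16p^2 - 48pr + 36r^2 = (4p - 6r)^2 ≥ 0.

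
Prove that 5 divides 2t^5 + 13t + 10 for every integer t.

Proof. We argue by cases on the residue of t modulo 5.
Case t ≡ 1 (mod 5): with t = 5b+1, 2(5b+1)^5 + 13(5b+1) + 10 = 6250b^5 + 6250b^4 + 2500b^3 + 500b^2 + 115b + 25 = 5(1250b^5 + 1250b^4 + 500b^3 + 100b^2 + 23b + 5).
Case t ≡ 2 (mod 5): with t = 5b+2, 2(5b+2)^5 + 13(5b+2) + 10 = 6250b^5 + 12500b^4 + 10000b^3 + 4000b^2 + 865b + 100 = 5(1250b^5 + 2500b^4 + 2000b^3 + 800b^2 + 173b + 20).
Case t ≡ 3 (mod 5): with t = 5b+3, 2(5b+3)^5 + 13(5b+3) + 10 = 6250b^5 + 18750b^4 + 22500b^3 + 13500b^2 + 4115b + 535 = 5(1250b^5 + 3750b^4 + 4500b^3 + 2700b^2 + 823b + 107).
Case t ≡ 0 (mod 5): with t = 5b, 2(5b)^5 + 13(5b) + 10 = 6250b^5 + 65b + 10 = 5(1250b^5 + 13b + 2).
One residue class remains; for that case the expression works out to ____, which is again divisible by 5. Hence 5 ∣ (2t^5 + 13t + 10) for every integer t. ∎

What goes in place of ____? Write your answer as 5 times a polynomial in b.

The residues treated are {1, 2, 3, 0}, so the missing case is t ≡ 4 (mod 5); write t = 5b+4.
Then 2(5b+4)^5 + 13(5b+4) + 10 = 6250b^5 + 25000b^4 + 40000b^3 + 32000b^2 + 12865b + 2110 = 5(1250b^5 + 5000b^4 + 8000b^3 + 6400b^2 + 2573b + 422).

5(1250b^5 + 5000b^4 + 8000b^3 + 6400b^2 + 2573b + 422)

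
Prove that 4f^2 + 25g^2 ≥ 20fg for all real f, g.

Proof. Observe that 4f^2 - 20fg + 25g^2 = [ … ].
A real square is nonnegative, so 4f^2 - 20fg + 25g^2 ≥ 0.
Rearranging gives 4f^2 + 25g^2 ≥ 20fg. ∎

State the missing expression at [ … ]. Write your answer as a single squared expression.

(2f - 5g)^2

4f^2 - 20fg + 25g^2 is a perfect-square trinomial: the outer terms are (2f)^2 and (5g)^2, and the cross term is -2·2f·5g.
So 4f^2 - 20fg + 25g^2 = (2f - 5g)^2 ≥ 0.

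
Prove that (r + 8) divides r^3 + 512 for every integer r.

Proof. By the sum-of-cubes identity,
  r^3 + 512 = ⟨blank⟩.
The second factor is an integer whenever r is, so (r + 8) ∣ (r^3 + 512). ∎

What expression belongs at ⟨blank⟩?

(r + 8)(r^2 - 8r + 64)

a^3 + b^3 = (a + b)(a^2 - ab + b^2). With a = r, b = 8:
r^3 + 512 = (r + 8)(r^2 - 8r + 64).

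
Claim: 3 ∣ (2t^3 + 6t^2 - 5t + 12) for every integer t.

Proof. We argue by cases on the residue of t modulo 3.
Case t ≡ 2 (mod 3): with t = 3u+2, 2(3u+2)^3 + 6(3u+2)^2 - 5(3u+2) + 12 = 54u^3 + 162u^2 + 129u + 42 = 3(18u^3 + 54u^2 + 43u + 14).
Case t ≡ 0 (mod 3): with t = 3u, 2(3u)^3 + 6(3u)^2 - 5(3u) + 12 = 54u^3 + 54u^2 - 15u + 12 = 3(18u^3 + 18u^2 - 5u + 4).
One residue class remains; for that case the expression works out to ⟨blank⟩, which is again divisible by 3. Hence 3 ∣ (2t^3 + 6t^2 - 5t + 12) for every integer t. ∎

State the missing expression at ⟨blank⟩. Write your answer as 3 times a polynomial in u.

Only t ≡ 1 (mod 3) is unaccounted for. Put t = 3u+1:
2(3u+1)^3 + 6(3u+1)^2 - 5(3u+1) + 12 expands to 54u^3 + 108u^2 + 39u + 15,
and factoring out 3 leaves 3(18u^3 + 36u^2 + 13u + 5).

3(18u^3 + 36u^2 + 13u + 5)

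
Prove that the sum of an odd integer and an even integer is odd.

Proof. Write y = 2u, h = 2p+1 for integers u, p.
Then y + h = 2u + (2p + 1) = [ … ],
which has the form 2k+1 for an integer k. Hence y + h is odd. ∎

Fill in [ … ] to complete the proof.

Expanding: 2u + (2p + 1) = 2p + 2u + 1.
Every term except the constant is even, so this is 2(p + u) + 1,
and p + u ∈ ℤ gives the required form.

2(p + u) + 1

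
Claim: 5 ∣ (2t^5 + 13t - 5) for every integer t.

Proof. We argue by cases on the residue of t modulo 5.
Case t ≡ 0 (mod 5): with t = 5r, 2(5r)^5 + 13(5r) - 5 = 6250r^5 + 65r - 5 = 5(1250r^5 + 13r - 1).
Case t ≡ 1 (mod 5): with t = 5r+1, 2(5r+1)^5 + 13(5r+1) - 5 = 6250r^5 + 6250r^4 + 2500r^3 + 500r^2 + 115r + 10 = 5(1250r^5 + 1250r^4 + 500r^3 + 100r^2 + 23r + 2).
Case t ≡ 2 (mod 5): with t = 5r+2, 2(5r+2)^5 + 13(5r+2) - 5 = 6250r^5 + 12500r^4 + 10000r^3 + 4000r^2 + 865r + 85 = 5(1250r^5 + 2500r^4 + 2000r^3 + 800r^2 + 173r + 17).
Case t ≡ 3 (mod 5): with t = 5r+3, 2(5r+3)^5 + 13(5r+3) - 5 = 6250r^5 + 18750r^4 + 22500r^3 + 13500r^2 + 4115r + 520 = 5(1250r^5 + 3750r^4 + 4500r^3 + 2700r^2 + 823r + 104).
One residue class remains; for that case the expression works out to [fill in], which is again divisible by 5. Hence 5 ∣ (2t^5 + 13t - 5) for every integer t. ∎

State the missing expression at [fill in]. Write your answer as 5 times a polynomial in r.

Only t ≡ 4 (mod 5) is unaccounted for. Put t = 5r+4:
2(5r+4)^5 + 13(5r+4) - 5 expands to 6250r^5 + 25000r^4 + 40000r^3 + 32000r^2 + 12865r + 2095,
and factoring out 5 leaves 5(1250r^5 + 5000r^4 + 8000r^3 + 6400r^2 + 2573r + 419).

5(1250r^5 + 5000r^4 + 8000r^3 + 6400r^2 + 2573r + 419)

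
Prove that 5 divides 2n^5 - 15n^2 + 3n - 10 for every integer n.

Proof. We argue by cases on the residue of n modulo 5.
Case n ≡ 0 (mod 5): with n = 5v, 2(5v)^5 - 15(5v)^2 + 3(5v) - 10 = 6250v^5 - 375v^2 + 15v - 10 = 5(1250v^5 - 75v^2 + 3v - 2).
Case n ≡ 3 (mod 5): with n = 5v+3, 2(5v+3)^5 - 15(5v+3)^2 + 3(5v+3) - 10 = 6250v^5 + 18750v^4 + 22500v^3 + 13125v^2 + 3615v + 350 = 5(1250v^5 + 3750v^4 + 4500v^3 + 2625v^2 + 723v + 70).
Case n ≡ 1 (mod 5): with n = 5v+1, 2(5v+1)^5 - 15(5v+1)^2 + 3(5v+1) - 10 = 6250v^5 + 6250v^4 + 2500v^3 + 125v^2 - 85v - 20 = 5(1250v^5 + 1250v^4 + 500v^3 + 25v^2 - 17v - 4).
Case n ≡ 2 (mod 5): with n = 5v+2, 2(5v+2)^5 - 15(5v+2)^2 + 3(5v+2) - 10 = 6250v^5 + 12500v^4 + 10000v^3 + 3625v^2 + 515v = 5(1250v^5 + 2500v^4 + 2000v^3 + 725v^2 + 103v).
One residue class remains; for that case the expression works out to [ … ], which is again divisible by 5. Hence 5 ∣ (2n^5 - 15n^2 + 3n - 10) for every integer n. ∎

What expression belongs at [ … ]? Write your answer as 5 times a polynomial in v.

5(1250v^5 + 5000v^4 + 8000v^3 + 6325v^2 + 2443v + 362)

Only n ≡ 4 (mod 5) is unaccounted for. Put n = 5v+4:
2(5v+4)^5 - 15(5v+4)^2 + 3(5v+4) - 10 expands to 6250v^5 + 25000v^4 + 40000v^3 + 31625v^2 + 12215v + 1810,
and factoring out 5 leaves 5(1250v^5 + 5000v^4 + 8000v^3 + 6325v^2 + 2443v + 362).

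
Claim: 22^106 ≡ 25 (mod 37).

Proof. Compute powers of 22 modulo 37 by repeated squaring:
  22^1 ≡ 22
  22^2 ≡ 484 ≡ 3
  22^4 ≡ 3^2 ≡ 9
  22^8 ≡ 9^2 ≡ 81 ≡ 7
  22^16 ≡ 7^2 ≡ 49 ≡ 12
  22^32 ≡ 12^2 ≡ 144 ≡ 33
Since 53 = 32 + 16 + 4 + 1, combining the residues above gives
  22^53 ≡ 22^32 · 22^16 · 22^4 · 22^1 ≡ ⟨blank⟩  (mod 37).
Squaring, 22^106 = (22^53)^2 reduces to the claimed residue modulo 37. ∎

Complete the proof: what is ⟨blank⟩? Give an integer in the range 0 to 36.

5

Multiply the listed residues: 33 · 12 · 9 · 22 = 396 → 3564 → 78408.
Reducing modulo 37: 78408 = 2119·37 + 5, so 22^53 ≡ 5.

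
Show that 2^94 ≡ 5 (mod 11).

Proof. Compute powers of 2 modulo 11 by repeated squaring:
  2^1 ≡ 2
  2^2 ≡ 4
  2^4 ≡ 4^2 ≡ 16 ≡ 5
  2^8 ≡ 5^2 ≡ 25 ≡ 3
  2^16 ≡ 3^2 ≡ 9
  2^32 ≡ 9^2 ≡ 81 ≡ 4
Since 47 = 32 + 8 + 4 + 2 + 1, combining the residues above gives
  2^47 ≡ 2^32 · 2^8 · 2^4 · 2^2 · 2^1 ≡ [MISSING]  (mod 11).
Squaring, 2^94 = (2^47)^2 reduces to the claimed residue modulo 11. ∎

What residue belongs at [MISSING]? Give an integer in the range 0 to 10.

7

2^32 · 2^8 · 2^4 · 2^2 · 2^1 ≡ 4 · 3 · 5 · 4 · 2 = 480.
480 mod 11 = 7, so 2^47 ≡ 7 (mod 11).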